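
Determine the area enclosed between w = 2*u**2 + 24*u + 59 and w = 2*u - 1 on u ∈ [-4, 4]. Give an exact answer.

On [-4, 4], (2*u**2 + 24*u + 59) - (2*u - 1) = 2*u**2 + 22*u + 60 is ≥ 0 throughout, so the area is a single integral of |2*u**2 + 22*u + 60|.
∫[-4,4] (2*u**2 + 22*u + 60) du = 1696/3.

1696/3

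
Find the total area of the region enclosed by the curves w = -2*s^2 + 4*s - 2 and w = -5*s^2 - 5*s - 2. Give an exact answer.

27/2

Set the curves equal: -2*s^2 + 4*s - 2 = -5*s^2 - 5*s - 2, so 3*s^2 + 9*s = 0, which factors as 3*s*(s + 3) = 0. The curves meet at s = -3, 0.
On [-3, 0], w = -5*s^2 - 5*s - 2 is on top; that piece has area ∫[-3,0] (-(3*s^2 + 9*s)) ds = 27/2.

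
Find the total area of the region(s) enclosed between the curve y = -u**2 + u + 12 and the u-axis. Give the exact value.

343/6

The curve meets the u-axis where -u**2 + u + 12 = 0, i.e. -(u - 4)*(u + 3) = 0, at u = -3, 4.
On [-3, 4] the curve lies above the axis; ∫[-3,4] (-u**2 + u + 12) du = 343/6, giving area 343/6.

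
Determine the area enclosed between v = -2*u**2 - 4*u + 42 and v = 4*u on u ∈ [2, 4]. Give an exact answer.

20

The difference (-2*u**2 - 4*u + 42) - (4*u) = -2*u**2 - 8*u + 42 changes sign at u = 3 inside [2, 4], so split the integral there.
∫[2,3] (-2*u**2 - 8*u + 42) du = 28/3.
∫[3,4] (-2*u**2 - 8*u + 42) du = -32/3; the area of that piece is 32/3.
Total area = 28/3 + 32/3 = 20.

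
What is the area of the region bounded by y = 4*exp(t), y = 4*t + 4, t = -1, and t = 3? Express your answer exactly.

On [-1, 3], (4*exp(t)) - (4*t + 4) = -4*t + 4*exp(t) - 4 is ≥ 0 throughout, so the area is a single integral of |-4*t + 4*exp(t) - 4|.
∫[-1,3] (-4*t + 4*exp(t) - 4) dt = -32 - 4*exp(-1) + 4*exp(3).

-32 - 4*exp(-1) + 4*exp(3)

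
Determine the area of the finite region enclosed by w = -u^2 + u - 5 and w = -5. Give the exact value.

Set the curves equal: -u^2 + u - 5 = -5, so -u^2 + u = 0, which factors as -u*(u - 1) = 0. The curves meet at u = 0, 1.
On [0, 1], w = -u^2 + u - 5 is on top; that piece has area ∫[0,1] (-u^2 + u) du = 1/6.

1/6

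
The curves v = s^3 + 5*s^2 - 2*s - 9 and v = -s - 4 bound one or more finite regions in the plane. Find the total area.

148/3

Set the curves equal: s^3 + 5*s^2 - 2*s - 9 = -s - 4, so s^3 + 5*s^2 - s - 5 = 0, which factors as (s - 1)*(s + 1)*(s + 5) = 0. The curves meet at s = -5, -1, 1.
On [-5, -1], v = s^3 + 5*s^2 - 2*s - 9 is on top; that piece has area ∫[-5,-1] (s^3 + 5*s^2 - s - 5) ds = 128/3.
On [-1, 1], v = -s - 4 is on top; that piece has area ∫[-1,1] (-(s^3 + 5*s^2 - s - 5)) ds = 20/3.
Total enclosed area = 128/3 + 20/3 = 148/3.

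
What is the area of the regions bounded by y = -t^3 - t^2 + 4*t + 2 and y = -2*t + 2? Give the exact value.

Set the curves equal: -t^3 - t^2 + 4*t + 2 = -2*t + 2, so -t^3 - t^2 + 6*t = 0, which factors as -t*(t - 2)*(t + 3) = 0. The curves meet at t = -3, 0, 2.
On [-3, 0], y = -2*t + 2 is on top; that piece has area ∫[-3,0] (-(-t^3 - t^2 + 6*t)) dt = 63/4.
On [0, 2], y = -t^3 - t^2 + 4*t + 2 is on top; that piece has area ∫[0,2] (-t^3 - t^2 + 6*t) dt = 16/3.
Total enclosed area = 63/4 + 16/3 = 253/12.

253/12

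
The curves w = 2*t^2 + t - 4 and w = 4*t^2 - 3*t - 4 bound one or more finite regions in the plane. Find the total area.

Set the curves equal: 2*t^2 + t - 4 = 4*t^2 - 3*t - 4, so -2*t^2 + 4*t = 0, which factors as -2*t*(t - 2) = 0. The curves meet at t = 0, 2.
On [0, 2], w = 2*t^2 + t - 4 is on top; that piece has area ∫[0,2] (-2*t^2 + 4*t) dt = 8/3.

8/3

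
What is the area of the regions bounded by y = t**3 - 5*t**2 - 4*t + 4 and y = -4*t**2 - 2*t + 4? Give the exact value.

Set the curves equal: t**3 - 5*t**2 - 4*t + 4 = -4*t**2 - 2*t + 4, so t**3 - t**2 - 2*t = 0, which factors as t*(t - 2)*(t + 1) = 0. The curves meet at t = -1, 0, 2.
On [-1, 0], y = t**3 - 5*t**2 - 4*t + 4 is on top; that piece has area ∫[-1,0] (t**3 - t**2 - 2*t) dt = 5/12.
On [0, 2], y = -4*t**2 - 2*t + 4 is on top; that piece has area ∫[0,2] (-(t**3 - t**2 - 2*t)) dt = 8/3.
Total enclosed area = 5/12 + 8/3 = 37/12.

37/12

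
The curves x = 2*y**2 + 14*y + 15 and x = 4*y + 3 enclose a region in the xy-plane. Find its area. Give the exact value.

1/3

Both boundary curves give x as a function of y, so integrate with respect to y. Setting them equal: 2*y**2 + 10*y + 12 = 0, i.e. 2*(y + 2)*(y + 3) = 0, so they meet at y = -3, -2.
For y in [-3, -2], x = 2*y**2 + 14*y + 15 is on the left; area = ∫[-3,-2] (-(2*y**2 + 10*y + 12)) dy = 1/3.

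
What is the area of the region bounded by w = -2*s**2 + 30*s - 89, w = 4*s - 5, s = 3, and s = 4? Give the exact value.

53/3

On [3, 4], (-2*s**2 + 30*s - 89) - (4*s - 5) = -2*s**2 + 26*s - 84 is ≤ 0 throughout, so the area is a single integral of |-2*s**2 + 26*s - 84|.
∫[3,4] (-2*s**2 + 26*s - 84) ds = -53/3; the area of that piece is 53/3.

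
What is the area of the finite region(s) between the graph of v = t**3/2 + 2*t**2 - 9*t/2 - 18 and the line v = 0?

1741/24

The curve meets the t-axis where t**3/2 + 2*t**2 - 9*t/2 - 18 = 0, i.e. (t - 3)*(t + 3)*(t + 4)/2 = 0, at t = -4, -3, 3.
On [-4, -3] the curve lies above the axis; ∫[-4,-3] (t**3/2 + 2*t**2 - 9*t/2 - 18) dt = 13/24, giving area 13/24.
On [-3, 3] the curve lies below the axis; ∫[-3,3] (t**3/2 + 2*t**2 - 9*t/2 - 18) dt = -72, giving area 72.
Total area = 13/24 + 72 = 1741/24.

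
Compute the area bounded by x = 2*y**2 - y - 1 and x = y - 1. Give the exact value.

Both boundary curves give x as a function of y, so integrate with respect to y. Setting them equal: 2*y**2 - 2*y = 0, i.e. 2*y*(y - 1) = 0, so they meet at y = 0, 1.
For y in [0, 1], x = 2*y**2 - y - 1 is on the left; area = ∫[0,1] (-(2*y**2 - 2*y)) dy = 1/3.

1/3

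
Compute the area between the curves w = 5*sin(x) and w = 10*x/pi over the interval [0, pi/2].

On [0, pi/2], (5*sin(x)) - (10*x/pi) = -10*x/pi + 5*sin(x) is ≥ 0 throughout, so the area is a single integral of |-10*x/pi + 5*sin(x)|.
∫[0,pi/2] (-10*x/pi + 5*sin(x)) dx = 5 - 5*pi/4.

5 - 5*pi/4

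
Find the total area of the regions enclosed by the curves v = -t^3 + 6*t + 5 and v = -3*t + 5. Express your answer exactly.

81/2

Set the curves equal: -t^3 + 6*t + 5 = -3*t + 5, so -t^3 + 9*t = 0, which factors as -t*(t - 3)*(t + 3) = 0. The curves meet at t = -3, 0, 3.
On [-3, 0], v = -3*t + 5 is on top; that piece has area ∫[-3,0] (-(-t^3 + 9*t)) dt = 81/4.
On [0, 3], v = -t^3 + 6*t + 5 is on top; that piece has area ∫[0,3] (-t^3 + 9*t) dt = 81/4.
Total enclosed area = 81/4 + 81/4 = 81/2.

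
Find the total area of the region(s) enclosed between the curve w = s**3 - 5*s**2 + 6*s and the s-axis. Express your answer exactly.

37/12

The curve meets the s-axis where s**3 - 5*s**2 + 6*s = 0, i.e. s*(s - 3)*(s - 2) = 0, at s = 0, 2, 3.
On [0, 2] the curve lies above the axis; ∫[0,2] (s**3 - 5*s**2 + 6*s) ds = 8/3, giving area 8/3.
On [2, 3] the curve lies below the axis; ∫[2,3] (s**3 - 5*s**2 + 6*s) ds = -5/12, giving area 5/12.
Total area = 8/3 + 5/12 = 37/12.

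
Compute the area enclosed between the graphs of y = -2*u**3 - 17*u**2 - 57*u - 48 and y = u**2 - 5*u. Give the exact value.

Set the curves equal: -2*u**3 - 17*u**2 - 57*u - 48 = u**2 - 5*u, so -2*u**3 - 18*u**2 - 52*u - 48 = 0, which factors as -2*(u + 2)*(u + 3)*(u + 4) = 0. The curves meet at u = -4, -3, -2.
On [-4, -3], y = u**2 - 5*u is on top; that piece has area ∫[-4,-3] (-(-2*u**3 - 18*u**2 - 52*u - 48)) du = 1/2.
On [-3, -2], y = -2*u**3 - 17*u**2 - 57*u - 48 is on top; that piece has area ∫[-3,-2] (-2*u**3 - 18*u**2 - 52*u - 48) du = 1/2.
Total enclosed area = 1/2 + 1/2 = 1.

1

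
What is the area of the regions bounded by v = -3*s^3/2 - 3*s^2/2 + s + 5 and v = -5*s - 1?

71/4

Set the curves equal: -3*s^3/2 - 3*s^2/2 + s + 5 = -5*s - 1, so -3*s^3/2 - 3*s^2/2 + 6*s + 6 = 0, which factors as -3*(s - 2)*(s + 1)*(s + 2)/2 = 0. The curves meet at s = -2, -1, 2.
On [-2, -1], v = -5*s - 1 is on top; that piece has area ∫[-2,-1] (-(-3*s^3/2 - 3*s^2/2 + 6*s + 6)) ds = 7/8.
On [-1, 2], v = -3*s^3/2 - 3*s^2/2 + s + 5 is on top; that piece has area ∫[-1,2] (-3*s^3/2 - 3*s^2/2 + 6*s + 6) ds = 135/8.
Total enclosed area = 7/8 + 135/8 = 71/4.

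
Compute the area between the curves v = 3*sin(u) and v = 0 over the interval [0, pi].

6

On [0, pi], (3*sin(u)) - (0) = 3*sin(u) is ≥ 0 throughout, so the area is a single integral of |3*sin(u)|.
∫[0,pi] (3*sin(u)) du = 6.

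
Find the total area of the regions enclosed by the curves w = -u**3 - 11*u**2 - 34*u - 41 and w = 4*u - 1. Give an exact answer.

Set the curves equal: -u**3 - 11*u**2 - 34*u - 41 = 4*u - 1, so -u**3 - 11*u**2 - 38*u - 40 = 0, which factors as -(u + 2)*(u + 4)*(u + 5) = 0. The curves meet at u = -5, -4, -2.
On [-5, -4], w = 4*u - 1 is on top; that piece has area ∫[-5,-4] (-(-u**3 - 11*u**2 - 38*u - 40)) du = 5/12.
On [-4, -2], w = -u**3 - 11*u**2 - 34*u - 41 is on top; that piece has area ∫[-4,-2] (-u**3 - 11*u**2 - 38*u - 40) du = 8/3.
Total enclosed area = 5/12 + 8/3 = 37/12.

37/12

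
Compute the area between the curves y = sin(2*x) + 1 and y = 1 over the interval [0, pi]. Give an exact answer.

The difference (sin(2*x) + 1) - (1) = sin(2*x) changes sign at x = pi/2 inside [0, pi], so split the integral there.
∫[0,pi/2] (sin(2*x)) dx = 1.
∫[pi/2,pi] (sin(2*x)) dx = -1; the area of that piece is 1.
Total area = 1 + 1 = 2.

2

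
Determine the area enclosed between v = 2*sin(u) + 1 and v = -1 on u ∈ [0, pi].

4 + 2*pi

On [0, pi], (2*sin(u) + 1) - (-1) = 2*sin(u) + 2 is ≥ 0 throughout, so the area is a single integral of |2*sin(u) + 2|.
∫[0,pi] (2*sin(u) + 2) du = 4 + 2*pi.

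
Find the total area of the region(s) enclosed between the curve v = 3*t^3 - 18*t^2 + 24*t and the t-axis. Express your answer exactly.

24

The curve meets the t-axis where 3*t^3 - 18*t^2 + 24*t = 0, i.e. 3*t*(t - 4)*(t - 2) = 0, at t = 0, 2, 4.
On [0, 2] the curve lies above the axis; ∫[0,2] (3*t^3 - 18*t^2 + 24*t) dt = 12, giving area 12.
On [2, 4] the curve lies below the axis; ∫[2,4] (3*t^3 - 18*t^2 + 24*t) dt = -12, giving area 12.
Total area = 12 + 12 = 24.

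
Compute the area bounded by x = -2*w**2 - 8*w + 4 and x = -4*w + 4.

Both boundary curves give x as a function of w, so integrate with respect to w. Setting them equal: -2*w**2 - 4*w = 0, i.e. -2*w*(w + 2) = 0, so they meet at w = -2, 0.
For w in [-2, 0], x = -2*w**2 - 8*w + 4 is on the right; area = ∫[-2,0] (-2*w**2 - 4*w) dw = 8/3.

8/3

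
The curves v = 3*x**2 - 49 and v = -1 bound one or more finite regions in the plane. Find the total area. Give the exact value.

Set the curves equal: 3*x**2 - 49 = -1, so 3*x**2 - 48 = 0, which factors as 3*(x - 4)*(x + 4) = 0. The curves meet at x = -4, 4.
On [-4, 4], v = -1 is on top; that piece has area ∫[-4,4] (-(3*x**2 - 48)) dx = 256.

256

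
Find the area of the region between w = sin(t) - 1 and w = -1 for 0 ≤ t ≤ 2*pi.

4

The difference (sin(t) - 1) - (-1) = sin(t) changes sign at t = pi inside [0, 2*pi], so split the integral there.
∫[0,pi] (sin(t)) dt = 2.
∫[pi,2*pi] (sin(t)) dt = -2; the area of that piece is 2.
Total area = 2 + 2 = 4.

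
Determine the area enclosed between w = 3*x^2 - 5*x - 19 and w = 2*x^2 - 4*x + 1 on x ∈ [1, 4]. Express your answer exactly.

On [1, 4], (3*x^2 - 5*x - 19) - (2*x^2 - 4*x + 1) = x^2 - x - 20 is ≤ 0 throughout, so the area is a single integral of |x^2 - x - 20|.
∫[1,4] (x^2 - x - 20) dx = -93/2; the area of that piece is 93/2.

93/2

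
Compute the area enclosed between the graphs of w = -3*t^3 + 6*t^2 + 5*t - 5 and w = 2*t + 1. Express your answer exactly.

37/4

Set the curves equal: -3*t^3 + 6*t^2 + 5*t - 5 = 2*t + 1, so -3*t^3 + 6*t^2 + 3*t - 6 = 0, which factors as -3*(t - 2)*(t - 1)*(t + 1) = 0. The curves meet at t = -1, 1, 2.
On [-1, 1], w = 2*t + 1 is on top; that piece has area ∫[-1,1] (-(-3*t^3 + 6*t^2 + 3*t - 6)) dt = 8.
On [1, 2], w = -3*t^3 + 6*t^2 + 5*t - 5 is on top; that piece has area ∫[1,2] (-3*t^3 + 6*t^2 + 3*t - 6) dt = 5/4.
Total enclosed area = 8 + 5/4 = 37/4.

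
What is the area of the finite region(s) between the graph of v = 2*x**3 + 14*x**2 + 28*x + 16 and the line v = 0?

The curve meets the x-axis where 2*x**3 + 14*x**2 + 28*x + 16 = 0, i.e. 2*(x + 1)*(x + 2)*(x + 4) = 0, at x = -4, -2, -1.
On [-4, -2] the curve lies above the axis; ∫[-4,-2] (2*x**3 + 14*x**2 + 28*x + 16) dx = 16/3, giving area 16/3.
On [-2, -1] the curve lies below the axis; ∫[-2,-1] (2*x**3 + 14*x**2 + 28*x + 16) dx = -5/6, giving area 5/6.
Total area = 16/3 + 5/6 = 37/6.

37/6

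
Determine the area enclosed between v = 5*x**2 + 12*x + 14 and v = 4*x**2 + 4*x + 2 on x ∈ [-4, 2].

The difference (5*x**2 + 12*x + 14) - (4*x**2 + 4*x + 2) = x**2 + 8*x + 12 changes sign at x = -2 inside [-4, 2], so split the integral there.
∫[-4,-2] (x**2 + 8*x + 12) dx = -16/3; the area of that piece is 16/3.
∫[-2,2] (x**2 + 8*x + 12) dx = 160/3.
Total area = 16/3 + 160/3 = 176/3.

176/3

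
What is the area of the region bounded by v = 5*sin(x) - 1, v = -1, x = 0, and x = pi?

10

On [0, pi], (5*sin(x) - 1) - (-1) = 5*sin(x) is ≥ 0 throughout, so the area is a single integral of |5*sin(x)|.
∫[0,pi] (5*sin(x)) dx = 10.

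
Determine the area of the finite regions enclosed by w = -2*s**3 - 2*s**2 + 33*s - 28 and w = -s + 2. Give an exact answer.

Set the curves equal: -2*s**3 - 2*s**2 + 33*s - 28 = -s + 2, so -2*s**3 - 2*s**2 + 34*s - 30 = 0, which factors as -2*(s - 3)*(s - 1)*(s + 5) = 0. The curves meet at s = -5, 1, 3.
On [-5, 1], w = -s + 2 is on top; that piece has area ∫[-5,1] (-(-2*s**3 - 2*s**2 + 34*s - 30)) ds = 360.
On [1, 3], w = -2*s**3 - 2*s**2 + 33*s - 28 is on top; that piece has area ∫[1,3] (-2*s**3 - 2*s**2 + 34*s - 30) ds = 56/3.
Total enclosed area = 360 + 56/3 = 1136/3.

1136/3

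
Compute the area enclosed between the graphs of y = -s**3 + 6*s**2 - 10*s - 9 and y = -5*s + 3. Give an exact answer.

Set the curves equal: -s**3 + 6*s**2 - 10*s - 9 = -5*s + 3, so -s**3 + 6*s**2 - 5*s - 12 = 0, which factors as -(s - 4)*(s - 3)*(s + 1) = 0. The curves meet at s = -1, 3, 4.
On [-1, 3], y = -5*s + 3 is on top; that piece has area ∫[-1,3] (-(-s**3 + 6*s**2 - 5*s - 12)) ds = 32.
On [3, 4], y = -s**3 + 6*s**2 - 10*s - 9 is on top; that piece has area ∫[3,4] (-s**3 + 6*s**2 - 5*s - 12) ds = 3/4.
Total enclosed area = 32 + 3/4 = 131/4.

131/4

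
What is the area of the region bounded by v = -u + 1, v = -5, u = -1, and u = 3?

20

On [-1, 3], (-u + 1) - (-5) = -u + 6 is ≥ 0 throughout, so the area is a single integral of |-u + 6|.
∫[-1,3] (-u + 6) du = 20.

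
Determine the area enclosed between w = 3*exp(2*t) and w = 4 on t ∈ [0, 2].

The difference (3*exp(2*t)) - (4) = 3*exp(2*t) - 4 changes sign at t = -log(3)/2 + log(2) inside [0, 2], so split the integral there.
∫[0,-log(3)/2 + log(2)] (3*exp(2*t) - 4) dt = log(9/16) + 1/2; the area of that piece is -1/2 + log(16/9).
∫[-log(3)/2 + log(2),2] (3*exp(2*t) - 4) dt = -10 - 2*log(3) + 4*log(2) + 3*exp(4)/2.
Total area = (-1/2 + log(16/9)) + (-10 - 2*log(3) + 4*log(2) + 3*exp(4)/2) = -21/2 - 4*log(3) + 8*log(2) + 3*exp(4)/2.

-21/2 - 4*log(3) + 8*log(2) + 3*exp(4)/2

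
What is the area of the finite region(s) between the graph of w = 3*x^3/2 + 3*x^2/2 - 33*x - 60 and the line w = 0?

The curve meets the x-axis where 3*x^3/2 + 3*x^2/2 - 33*x - 60 = 0, i.e. 3*(x - 5)*(x + 2)*(x + 4)/2 = 0, at x = -4, -2, 5.
On [-4, -2] the curve lies above the axis; ∫[-4,-2] (3*x^3/2 + 3*x^2/2 - 33*x - 60) dx = 16, giving area 16.
On [-2, 5] the curve lies below the axis; ∫[-2,5] (3*x^3/2 + 3*x^2/2 - 33*x - 60) dx = -3773/8, giving area 3773/8.
Total area = 16 + 3773/8 = 3901/8.

3901/8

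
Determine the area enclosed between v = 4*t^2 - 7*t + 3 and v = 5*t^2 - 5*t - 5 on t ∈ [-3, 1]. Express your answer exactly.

On [-3, 1], (4*t^2 - 7*t + 3) - (5*t^2 - 5*t - 5) = -t^2 - 2*t + 8 is ≥ 0 throughout, so the area is a single integral of |-t^2 - 2*t + 8|.
∫[-3,1] (-t^2 - 2*t + 8) dt = 92/3.

92/3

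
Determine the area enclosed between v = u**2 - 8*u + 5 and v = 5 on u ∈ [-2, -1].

On [-2, -1], (u**2 - 8*u + 5) - (5) = u**2 - 8*u is ≥ 0 throughout, so the area is a single integral of |u**2 - 8*u|.
∫[-2,-1] (u**2 - 8*u) du = 43/3.

43/3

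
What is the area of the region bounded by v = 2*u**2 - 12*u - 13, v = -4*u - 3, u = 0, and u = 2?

92/3

On [0, 2], (2*u**2 - 12*u - 13) - (-4*u - 3) = 2*u**2 - 8*u - 10 is ≤ 0 throughout, so the area is a single integral of |2*u**2 - 8*u - 10|.
∫[0,2] (2*u**2 - 8*u - 10) du = -92/3; the area of that piece is 92/3.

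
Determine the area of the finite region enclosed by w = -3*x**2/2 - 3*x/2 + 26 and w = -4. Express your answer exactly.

729/4

Set the curves equal: -3*x**2/2 - 3*x/2 + 26 = -4, so -3*x**2/2 - 3*x/2 + 30 = 0, which factors as -3*(x - 4)*(x + 5)/2 = 0. The curves meet at x = -5, 4.
On [-5, 4], w = -3*x**2/2 - 3*x/2 + 26 is on top; that piece has area ∫[-5,4] (-3*x**2/2 - 3*x/2 + 30) dx = 729/4.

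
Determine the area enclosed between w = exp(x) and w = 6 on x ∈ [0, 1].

On [0, 1], (exp(x)) - (6) = exp(x) - 6 is ≤ 0 throughout, so the area is a single integral of |exp(x) - 6|.
∫[0,1] (exp(x) - 6) dx = -7 + exp(1); the area of that piece is 7 - exp(1).

7 - exp(1)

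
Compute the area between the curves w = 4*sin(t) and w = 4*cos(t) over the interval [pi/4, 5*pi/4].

On [pi/4, 5*pi/4], (4*sin(t)) - (4*cos(t)) = 4*sin(t) - 4*cos(t) is ≥ 0 throughout, so the area is a single integral of |4*sin(t) - 4*cos(t)|.
∫[pi/4,5*pi/4] (4*sin(t) - 4*cos(t)) dt = 8*sqrt(2).

8*sqrt(2)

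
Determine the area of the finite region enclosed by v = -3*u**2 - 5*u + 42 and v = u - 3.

256

Set the curves equal: -3*u**2 - 5*u + 42 = u - 3, so -3*u**2 - 6*u + 45 = 0, which factors as -3*(u - 3)*(u + 5) = 0. The curves meet at u = -5, 3.
On [-5, 3], v = -3*u**2 - 5*u + 42 is on top; that piece has area ∫[-5,3] (-3*u**2 - 6*u + 45) du = 256.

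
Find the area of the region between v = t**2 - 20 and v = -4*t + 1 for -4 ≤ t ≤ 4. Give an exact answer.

136

The difference (t**2 - 20) - (-4*t + 1) = t**2 + 4*t - 21 changes sign at t = 3 inside [-4, 4], so split the integral there.
∫[-4,3] (t**2 + 4*t - 21) dt = -392/3; the area of that piece is 392/3.
∫[3,4] (t**2 + 4*t - 21) dt = 16/3.
Total area = 392/3 + 16/3 = 136.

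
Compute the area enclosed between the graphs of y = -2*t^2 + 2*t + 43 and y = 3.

243

Set the curves equal: -2*t^2 + 2*t + 43 = 3, so -2*t^2 + 2*t + 40 = 0, which factors as -2*(t - 5)*(t + 4) = 0. The curves meet at t = -4, 5.
On [-4, 5], y = -2*t^2 + 2*t + 43 is on top; that piece has area ∫[-4,5] (-2*t^2 + 2*t + 40) dt = 243.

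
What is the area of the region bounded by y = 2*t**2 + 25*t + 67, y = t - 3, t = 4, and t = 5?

On [4, 5], (2*t**2 + 25*t + 67) - (t - 3) = 2*t**2 + 24*t + 70 is ≥ 0 throughout, so the area is a single integral of |2*t**2 + 24*t + 70|.
∫[4,5] (2*t**2 + 24*t + 70) dt = 656/3.

656/3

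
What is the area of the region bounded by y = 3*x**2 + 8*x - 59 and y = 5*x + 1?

729/2

Set the curves equal: 3*x**2 + 8*x - 59 = 5*x + 1, so 3*x**2 + 3*x - 60 = 0, which factors as 3*(x - 4)*(x + 5) = 0. The curves meet at x = -5, 4.
On [-5, 4], y = 5*x + 1 is on top; that piece has area ∫[-5,4] (-(3*x**2 + 3*x - 60)) dx = 729/2.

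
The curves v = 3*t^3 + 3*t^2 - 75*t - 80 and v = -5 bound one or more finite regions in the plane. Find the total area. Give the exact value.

Set the curves equal: 3*t^3 + 3*t^2 - 75*t - 80 = -5, so 3*t^3 + 3*t^2 - 75*t - 75 = 0, which factors as 3*(t - 5)*(t + 1)*(t + 5) = 0. The curves meet at t = -5, -1, 5.
On [-5, -1], v = 3*t^3 + 3*t^2 - 75*t - 80 is on top; that piece has area ∫[-5,-1] (3*t^3 + 3*t^2 - 75*t - 75) dt = 256.
On [-1, 5], v = -5 is on top; that piece has area ∫[-1,5] (-(3*t^3 + 3*t^2 - 75*t - 75)) dt = 756.
Total enclosed area = 256 + 756 = 1012.

1012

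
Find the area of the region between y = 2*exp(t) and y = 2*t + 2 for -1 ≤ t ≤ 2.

On [-1, 2], (2*exp(t)) - (2*t + 2) = -2*t + 2*exp(t) - 2 is ≥ 0 throughout, so the area is a single integral of |-2*t + 2*exp(t) - 2|.
∫[-1,2] (-2*t + 2*exp(t) - 2) dt = -9 - 2*exp(-1) + 2*exp(2).

-9 - 2*exp(-1) + 2*exp(2)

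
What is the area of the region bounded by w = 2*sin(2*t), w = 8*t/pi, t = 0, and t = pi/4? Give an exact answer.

1 - pi/4

On [0, pi/4], (2*sin(2*t)) - (8*t/pi) = -8*t/pi + 2*sin(2*t) is ≥ 0 throughout, so the area is a single integral of |-8*t/pi + 2*sin(2*t)|.
∫[0,pi/4] (-8*t/pi + 2*sin(2*t)) dt = 1 - pi/4.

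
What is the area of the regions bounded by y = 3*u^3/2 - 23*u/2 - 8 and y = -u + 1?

393/8

Set the curves equal: 3*u^3/2 - 23*u/2 - 8 = -u + 1, so 3*u^3/2 - 21*u/2 - 9 = 0, which factors as 3*(u - 3)*(u + 1)*(u + 2)/2 = 0. The curves meet at u = -2, -1, 3.
On [-2, -1], y = 3*u^3/2 - 23*u/2 - 8 is on top; that piece has area ∫[-2,-1] (3*u^3/2 - 21*u/2 - 9) du = 9/8.
On [-1, 3], y = -u + 1 is on top; that piece has area ∫[-1,3] (-(3*u^3/2 - 21*u/2 - 9)) du = 48.
Total enclosed area = 9/8 + 48 = 393/8.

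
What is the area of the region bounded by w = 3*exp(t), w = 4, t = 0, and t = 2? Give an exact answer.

The difference (3*exp(t)) - (4) = 3*exp(t) - 4 changes sign at t = log(4/3) inside [0, 2], so split the integral there.
∫[0,log(4/3)] (3*exp(t) - 4) dt = log(81/256) + 1; the area of that piece is -1 + log(256/81).
∫[log(4/3),2] (3*exp(t) - 4) dt = -12 - 4*log(3) + 8*log(2) + 3*exp(2).
Total area = (-1 + log(256/81)) + (-12 - 4*log(3) + 8*log(2) + 3*exp(2)) = -13 - 8*log(3) + 16*log(2) + 3*exp(2).

-13 - 8*log(3) + 16*log(2) + 3*exp(2)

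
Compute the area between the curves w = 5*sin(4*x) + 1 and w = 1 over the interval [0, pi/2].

The difference (5*sin(4*x) + 1) - (1) = 5*sin(4*x) changes sign at x = pi/4 inside [0, pi/2], so split the integral there.
∫[0,pi/4] (5*sin(4*x)) dx = 5/2.
∫[pi/4,pi/2] (5*sin(4*x)) dx = -5/2; the area of that piece is 5/2.
Total area = 5/2 + 5/2 = 5.

5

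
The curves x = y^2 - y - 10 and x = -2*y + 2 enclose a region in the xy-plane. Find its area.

Both boundary curves give x as a function of y, so integrate with respect to y. Setting them equal: y^2 + y - 12 = 0, i.e. (y - 3)*(y + 4) = 0, so they meet at y = -4, 3.
For y in [-4, 3], x = y^2 - y - 10 is on the left; area = ∫[-4,3] (-(y^2 + y - 12)) dy = 343/6.

343/6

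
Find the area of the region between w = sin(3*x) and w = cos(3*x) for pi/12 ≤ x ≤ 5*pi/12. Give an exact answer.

On [pi/12, 5*pi/12], (sin(3*x)) - (cos(3*x)) = sin(3*x) - cos(3*x) is ≥ 0 throughout, so the area is a single integral of |sin(3*x) - cos(3*x)|.
∫[pi/12,5*pi/12] (sin(3*x) - cos(3*x)) dx = 2*sqrt(2)/3.

2*sqrt(2)/3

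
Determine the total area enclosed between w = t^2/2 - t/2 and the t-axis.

The curve meets the t-axis where t^2/2 - t/2 = 0, i.e. t*(t - 1)/2 = 0, at t = 0, 1.
On [0, 1] the curve lies below the axis; ∫[0,1] (t^2/2 - t/2) dt = -1/12, giving area 1/12.

1/12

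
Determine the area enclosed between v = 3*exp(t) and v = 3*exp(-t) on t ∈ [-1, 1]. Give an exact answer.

The difference (3*exp(t)) - (3*exp(-t)) = 3*exp(t) - 3*exp(-t) changes sign at t = 0 inside [-1, 1], so split the integral there.
∫[-1,0] (3*exp(t) - 3*exp(-t)) dt = -3*exp(1) - 3*exp(-1) + 6; the area of that piece is -6 + 3*exp(-1) + 3*exp(1).
∫[0,1] (3*exp(t) - 3*exp(-t)) dt = -6 + 3*exp(-1) + 3*exp(1).
Total area = (-6 + 3*exp(-1) + 3*exp(1)) + (-6 + 3*exp(-1) + 3*exp(1)) = -12 + 6*exp(-1) + 6*exp(1).

-12 + 6*exp(-1) + 6*exp(1)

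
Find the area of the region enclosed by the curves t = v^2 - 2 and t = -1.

Both boundary curves give t as a function of v, so integrate with respect to v. Setting them equal: v^2 - 1 = 0, i.e. (v - 1)*(v + 1) = 0, so they meet at v = -1, 1.
For v in [-1, 1], t = v^2 - 2 is on the left; area = ∫[-1,1] (-(v^2 - 1)) dv = 4/3.

4/3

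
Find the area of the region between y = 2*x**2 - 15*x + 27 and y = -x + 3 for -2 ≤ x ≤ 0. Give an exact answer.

On [-2, 0], (2*x**2 - 15*x + 27) - (-x + 3) = 2*x**2 - 14*x + 24 is ≥ 0 throughout, so the area is a single integral of |2*x**2 - 14*x + 24|.
∫[-2,0] (2*x**2 - 14*x + 24) dx = 244/3.

244/3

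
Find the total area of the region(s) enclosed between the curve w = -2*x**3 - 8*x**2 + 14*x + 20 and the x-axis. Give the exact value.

937/6

The curve meets the x-axis where -2*x**3 - 8*x**2 + 14*x + 20 = 0, i.e. -2*(x - 2)*(x + 1)*(x + 5) = 0, at x = -5, -1, 2.
On [-5, -1] the curve lies below the axis; ∫[-5,-1] (-2*x**3 - 8*x**2 + 14*x + 20) dx = -320/3, giving area 320/3.
On [-1, 2] the curve lies above the axis; ∫[-1,2] (-2*x**3 - 8*x**2 + 14*x + 20) dx = 99/2, giving area 99/2.
Total area = 320/3 + 99/2 = 937/6.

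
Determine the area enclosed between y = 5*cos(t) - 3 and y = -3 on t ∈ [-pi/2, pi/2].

10

On [-pi/2, pi/2], (5*cos(t) - 3) - (-3) = 5*cos(t) is ≥ 0 throughout, so the area is a single integral of |5*cos(t)|.
∫[-pi/2,pi/2] (5*cos(t)) dt = 10.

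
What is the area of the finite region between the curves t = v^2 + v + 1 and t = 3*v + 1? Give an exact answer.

Both boundary curves give t as a function of v, so integrate with respect to v. Setting them equal: v^2 - 2*v = 0, i.e. v*(v - 2) = 0, so they meet at v = 0, 2.
For v in [0, 2], t = v^2 + v + 1 is on the left; area = ∫[0,2] (-(v^2 - 2*v)) dv = 4/3.

4/3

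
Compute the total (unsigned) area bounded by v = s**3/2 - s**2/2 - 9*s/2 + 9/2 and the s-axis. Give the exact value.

74/3

The curve meets the s-axis where s**3/2 - s**2/2 - 9*s/2 + 9/2 = 0, i.e. (s - 3)*(s - 1)*(s + 3)/2 = 0, at s = -3, 1, 3.
On [-3, 1] the curve lies above the axis; ∫[-3,1] (s**3/2 - s**2/2 - 9*s/2 + 9/2) ds = 64/3, giving area 64/3.
On [1, 3] the curve lies below the axis; ∫[1,3] (s**3/2 - s**2/2 - 9*s/2 + 9/2) ds = -10/3, giving area 10/3.
Total area = 64/3 + 10/3 = 74/3.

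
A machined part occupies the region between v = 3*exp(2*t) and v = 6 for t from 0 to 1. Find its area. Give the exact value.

-21/2 + 6*log(2) + 3*exp(2)/2

The difference (3*exp(2*t)) - (6) = 3*exp(2*t) - 6 changes sign at t = log(2)/2 inside [0, 1], so split the integral there.
∫[0,log(2)/2] (3*exp(2*t) - 6) dt = 3/2 - log(8); the area of that piece is -3/2 + log(8).
∫[log(2)/2,1] (3*exp(2*t) - 6) dt = -9 + 3*log(2) + 3*exp(2)/2.
Total area = (-3/2 + log(8)) + (-9 + 3*log(2) + 3*exp(2)/2) = -21/2 + 6*log(2) + 3*exp(2)/2.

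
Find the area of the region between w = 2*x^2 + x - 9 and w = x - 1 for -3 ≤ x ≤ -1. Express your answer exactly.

8

The difference (2*x^2 + x - 9) - (x - 1) = 2*x^2 - 8 changes sign at x = -2 inside [-3, -1], so split the integral there.
∫[-3,-2] (2*x^2 - 8) dx = 14/3.
∫[-2,-1] (2*x^2 - 8) dx = -10/3; the area of that piece is 10/3.
Total area = 14/3 + 10/3 = 8.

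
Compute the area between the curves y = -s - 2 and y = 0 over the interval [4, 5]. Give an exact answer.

13/2

On [4, 5], (-s - 2) - (0) = -s - 2 is ≤ 0 throughout, so the area is a single integral of |-s - 2|.
∫[4,5] (-s - 2) ds = -13/2; the area of that piece is 13/2.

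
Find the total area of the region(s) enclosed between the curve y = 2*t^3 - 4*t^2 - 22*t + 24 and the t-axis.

The curve meets the t-axis where 2*t^3 - 4*t^2 - 22*t + 24 = 0, i.e. 2*(t - 4)*(t - 1)*(t + 3) = 0, at t = -3, 1, 4.
On [-3, 1] the curve lies above the axis; ∫[-3,1] (2*t^3 - 4*t^2 - 22*t + 24) dt = 320/3, giving area 320/3.
On [1, 4] the curve lies below the axis; ∫[1,4] (2*t^3 - 4*t^2 - 22*t + 24) dt = -99/2, giving area 99/2.
Total area = 320/3 + 99/2 = 937/6.

937/6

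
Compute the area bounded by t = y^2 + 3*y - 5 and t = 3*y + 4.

36

Both boundary curves give t as a function of y, so integrate with respect to y. Setting them equal: y^2 - 9 = 0, i.e. (y - 3)*(y + 3) = 0, so they meet at y = -3, 3.
For y in [-3, 3], t = y^2 + 3*y - 5 is on the left; area = ∫[-3,3] (-(y^2 - 9)) dy = 36.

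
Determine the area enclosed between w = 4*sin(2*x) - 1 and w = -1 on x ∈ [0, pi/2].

On [0, pi/2], (4*sin(2*x) - 1) - (-1) = 4*sin(2*x) is ≥ 0 throughout, so the area is a single integral of |4*sin(2*x)|.
∫[0,pi/2] (4*sin(2*x)) dx = 4.

4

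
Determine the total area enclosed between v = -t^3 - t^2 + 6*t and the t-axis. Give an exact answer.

The curve meets the t-axis where -t^3 - t^2 + 6*t = 0, i.e. -t*(t - 2)*(t + 3) = 0, at t = -3, 0, 2.
On [-3, 0] the curve lies below the axis; ∫[-3,0] (-t^3 - t^2 + 6*t) dt = -63/4, giving area 63/4.
On [0, 2] the curve lies above the axis; ∫[0,2] (-t^3 - t^2 + 6*t) dt = 16/3, giving area 16/3.
Total area = 63/4 + 16/3 = 253/12.

253/12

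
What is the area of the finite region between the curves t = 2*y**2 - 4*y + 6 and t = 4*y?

8/3

Both boundary curves give t as a function of y, so integrate with respect to y. Setting them equal: 2*y**2 - 8*y + 6 = 0, i.e. 2*(y - 3)*(y - 1) = 0, so they meet at y = 1, 3.
For y in [1, 3], t = 2*y**2 - 4*y + 6 is on the left; area = ∫[1,3] (-(2*y**2 - 8*y + 6)) dy = 8/3.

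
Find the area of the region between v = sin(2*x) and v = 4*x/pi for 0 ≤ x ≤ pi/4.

On [0, pi/4], (sin(2*x)) - (4*x/pi) = -4*x/pi + sin(2*x) is ≥ 0 throughout, so the area is a single integral of |-4*x/pi + sin(2*x)|.
∫[0,pi/4] (-4*x/pi + sin(2*x)) dx = 1/2 - pi/8.

1/2 - pi/8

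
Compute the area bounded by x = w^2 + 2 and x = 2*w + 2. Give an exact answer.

Both boundary curves give x as a function of w, so integrate with respect to w. Setting them equal: w^2 - 2*w = 0, i.e. w*(w - 2) = 0, so they meet at w = 0, 2.
For w in [0, 2], x = w^2 + 2 is on the left; area = ∫[0,2] (-(w^2 - 2*w)) dw = 4/3.

4/3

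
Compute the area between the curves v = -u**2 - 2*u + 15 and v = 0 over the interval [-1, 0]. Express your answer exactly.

47/3

On [-1, 0], (-u**2 - 2*u + 15) - (0) = -u**2 - 2*u + 15 is ≥ 0 throughout, so the area is a single integral of |-u**2 - 2*u + 15|.
∫[-1,0] (-u**2 - 2*u + 15) du = 47/3.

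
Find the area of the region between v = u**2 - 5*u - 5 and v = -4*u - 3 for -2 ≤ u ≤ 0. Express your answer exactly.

3

The difference (u**2 - 5*u - 5) - (-4*u - 3) = u**2 - u - 2 changes sign at u = -1 inside [-2, 0], so split the integral there.
∫[-2,-1] (u**2 - u - 2) du = 11/6.
∫[-1,0] (u**2 - u - 2) du = -7/6; the area of that piece is 7/6.
Total area = 11/6 + 7/6 = 3.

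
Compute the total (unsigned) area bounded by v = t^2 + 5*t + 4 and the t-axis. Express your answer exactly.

The curve meets the t-axis where t^2 + 5*t + 4 = 0, i.e. (t + 1)*(t + 4) = 0, at t = -4, -1.
On [-4, -1] the curve lies below the axis; ∫[-4,-1] (t^2 + 5*t + 4) dt = -9/2, giving area 9/2.

9/2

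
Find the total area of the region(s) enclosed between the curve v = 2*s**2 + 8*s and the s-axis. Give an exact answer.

The curve meets the s-axis where 2*s**2 + 8*s = 0, i.e. 2*s*(s + 4) = 0, at s = -4, 0.
On [-4, 0] the curve lies below the axis; ∫[-4,0] (2*s**2 + 8*s) ds = -64/3, giving area 64/3.

64/3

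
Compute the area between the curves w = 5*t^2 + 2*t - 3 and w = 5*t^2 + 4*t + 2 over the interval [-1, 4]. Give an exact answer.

40

On [-1, 4], (5*t^2 + 2*t - 3) - (5*t^2 + 4*t + 2) = -2*t - 5 is ≤ 0 throughout, so the area is a single integral of |-2*t - 5|.
∫[-1,4] (-2*t - 5) dt = -40; the area of that piece is 40.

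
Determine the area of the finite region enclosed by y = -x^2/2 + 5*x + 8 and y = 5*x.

Set the curves equal: -x^2/2 + 5*x + 8 = 5*x, so -x^2/2 + 8 = 0, which factors as -(x - 4)*(x + 4)/2 = 0. The curves meet at x = -4, 4.
On [-4, 4], y = -x^2/2 + 5*x + 8 is on top; that piece has area ∫[-4,4] (-x^2/2 + 8) dx = 128/3.

128/3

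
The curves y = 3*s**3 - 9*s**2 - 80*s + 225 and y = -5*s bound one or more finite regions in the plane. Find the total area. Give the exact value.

Set the curves equal: 3*s**3 - 9*s**2 - 80*s + 225 = -5*s, so 3*s**3 - 9*s**2 - 75*s + 225 = 0, which factors as 3*(s - 5)*(s - 3)*(s + 5) = 0. The curves meet at s = -5, 3, 5.
On [-5, 3], y = 3*s**3 - 9*s**2 - 80*s + 225 is on top; that piece has area ∫[-5,3] (3*s**3 - 9*s**2 - 75*s + 225) ds = 1536.
On [3, 5], y = -5*s is on top; that piece has area ∫[3,5] (-(3*s**3 - 9*s**2 - 75*s + 225)) ds = 36.
Total enclosed area = 1536 + 36 = 1572.

1572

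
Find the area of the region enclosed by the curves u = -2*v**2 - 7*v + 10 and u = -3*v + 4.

64/3

Both boundary curves give u as a function of v, so integrate with respect to v. Setting them equal: -2*v**2 - 4*v + 6 = 0, i.e. -2*(v - 1)*(v + 3) = 0, so they meet at v = -3, 1.
For v in [-3, 1], u = -2*v**2 - 7*v + 10 is on the right; area = ∫[-3,1] (-2*v**2 - 4*v + 6) dv = 64/3.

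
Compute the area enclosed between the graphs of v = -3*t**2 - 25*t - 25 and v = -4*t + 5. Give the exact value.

Set the curves equal: -3*t**2 - 25*t - 25 = -4*t + 5, so -3*t**2 - 21*t - 30 = 0, which factors as -3*(t + 2)*(t + 5) = 0. The curves meet at t = -5, -2.
On [-5, -2], v = -3*t**2 - 25*t - 25 is on top; that piece has area ∫[-5,-2] (-3*t**2 - 21*t - 30) dt = 27/2.

27/2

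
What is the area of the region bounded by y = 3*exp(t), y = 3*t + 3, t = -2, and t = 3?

-45/2 - 3*exp(-2) + 3*exp(3)

On [-2, 3], (3*exp(t)) - (3*t + 3) = -3*t + 3*exp(t) - 3 is ≥ 0 throughout, so the area is a single integral of |-3*t + 3*exp(t) - 3|.
∫[-2,3] (-3*t + 3*exp(t) - 3) dt = -45/2 - 3*exp(-2) + 3*exp(3).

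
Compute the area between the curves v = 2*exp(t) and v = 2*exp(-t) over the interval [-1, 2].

-8 + 2*exp(-2) + 2*exp(-1) + 2*exp(1) + 2*exp(2)

The difference (2*exp(t)) - (2*exp(-t)) = 2*exp(t) - 2*exp(-t) changes sign at t = 0 inside [-1, 2], so split the integral there.
∫[-1,0] (2*exp(t) - 2*exp(-t)) dt = -2*exp(1) - 2*exp(-1) + 4; the area of that piece is -4 + 2*exp(-1) + 2*exp(1).
∫[0,2] (2*exp(t) - 2*exp(-t)) dt = -4 + 2*exp(-2) + 2*exp(2).
Total area = (-4 + 2*exp(-1) + 2*exp(1)) + (-4 + 2*exp(-2) + 2*exp(2)) = -8 + 2*exp(-2) + 2*exp(-1) + 2*exp(1) + 2*exp(2).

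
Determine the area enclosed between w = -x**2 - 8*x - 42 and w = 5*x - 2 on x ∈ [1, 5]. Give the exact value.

1072/3

On [1, 5], (-x**2 - 8*x - 42) - (5*x - 2) = -x**2 - 13*x - 40 is ≤ 0 throughout, so the area is a single integral of |-x**2 - 13*x - 40|.
∫[1,5] (-x**2 - 13*x - 40) dx = -1072/3; the area of that piece is 1072/3.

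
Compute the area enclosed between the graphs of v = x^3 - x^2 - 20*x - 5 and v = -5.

2521/12

Set the curves equal: x^3 - x^2 - 20*x - 5 = -5, so x^3 - x^2 - 20*x = 0, which factors as x*(x - 5)*(x + 4) = 0. The curves meet at x = -4, 0, 5.
On [-4, 0], v = x^3 - x^2 - 20*x - 5 is on top; that piece has area ∫[-4,0] (x^3 - x^2 - 20*x) dx = 224/3.
On [0, 5], v = -5 is on top; that piece has area ∫[0,5] (-(x^3 - x^2 - 20*x)) dx = 1625/12.
Total enclosed area = 224/3 + 1625/12 = 2521/12.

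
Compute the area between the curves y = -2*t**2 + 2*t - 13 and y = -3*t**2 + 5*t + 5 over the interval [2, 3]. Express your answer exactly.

115/6

On [2, 3], (-2*t**2 + 2*t - 13) - (-3*t**2 + 5*t + 5) = t**2 - 3*t - 18 is ≤ 0 throughout, so the area is a single integral of |t**2 - 3*t - 18|.
∫[2,3] (t**2 - 3*t - 18) dt = -115/6; the area of that piece is 115/6.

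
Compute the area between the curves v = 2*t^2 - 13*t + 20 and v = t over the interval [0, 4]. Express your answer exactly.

The difference (2*t^2 - 13*t + 20) - (t) = 2*t^2 - 14*t + 20 changes sign at t = 2 inside [0, 4], so split the integral there.
∫[0,2] (2*t^2 - 14*t + 20) dt = 52/3.
∫[2,4] (2*t^2 - 14*t + 20) dt = -20/3; the area of that piece is 20/3.
Total area = 52/3 + 20/3 = 24.

24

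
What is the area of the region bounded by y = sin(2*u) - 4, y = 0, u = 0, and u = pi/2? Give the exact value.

-1 + 2*pi

On [0, pi/2], (sin(2*u) - 4) - (0) = sin(2*u) - 4 is ≤ 0 throughout, so the area is a single integral of |sin(2*u) - 4|.
∫[0,pi/2] (sin(2*u) - 4) du = 1 - 2*pi; the area of that piece is -1 + 2*pi.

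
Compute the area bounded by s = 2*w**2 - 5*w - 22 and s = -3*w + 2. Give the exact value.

Both boundary curves give s as a function of w, so integrate with respect to w. Setting them equal: 2*w**2 - 2*w - 24 = 0, i.e. 2*(w - 4)*(w + 3) = 0, so they meet at w = -3, 4.
For w in [-3, 4], s = 2*w**2 - 5*w - 22 is on the left; area = ∫[-3,4] (-(2*w**2 - 2*w - 24)) dw = 343/3.

343/3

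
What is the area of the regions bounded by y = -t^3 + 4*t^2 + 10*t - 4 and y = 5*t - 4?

Set the curves equal: -t^3 + 4*t^2 + 10*t - 4 = 5*t - 4, so -t^3 + 4*t^2 + 5*t = 0, which factors as -t*(t - 5)*(t + 1) = 0. The curves meet at t = -1, 0, 5.
On [-1, 0], y = 5*t - 4 is on top; that piece has area ∫[-1,0] (-(-t^3 + 4*t^2 + 5*t)) dt = 11/12.
On [0, 5], y = -t^3 + 4*t^2 + 10*t - 4 is on top; that piece has area ∫[0,5] (-t^3 + 4*t^2 + 5*t) dt = 875/12.
Total enclosed area = 11/12 + 875/12 = 443/6.

443/6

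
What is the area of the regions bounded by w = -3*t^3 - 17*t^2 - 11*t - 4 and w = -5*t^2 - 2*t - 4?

37/4

Set the curves equal: -3*t^3 - 17*t^2 - 11*t - 4 = -5*t^2 - 2*t - 4, so -3*t^3 - 12*t^2 - 9*t = 0, which factors as -3*t*(t + 1)*(t + 3) = 0. The curves meet at t = -3, -1, 0.
On [-3, -1], w = -5*t^2 - 2*t - 4 is on top; that piece has area ∫[-3,-1] (-(-3*t^3 - 12*t^2 - 9*t)) dt = 8.
On [-1, 0], w = -3*t^3 - 17*t^2 - 11*t - 4 is on top; that piece has area ∫[-1,0] (-3*t^3 - 12*t^2 - 9*t) dt = 5/4.
Total enclosed area = 8 + 5/4 = 37/4.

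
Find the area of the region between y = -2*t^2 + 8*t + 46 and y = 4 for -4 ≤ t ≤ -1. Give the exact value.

136/3

The difference (-2*t^2 + 8*t + 46) - (4) = -2*t^2 + 8*t + 42 changes sign at t = -3 inside [-4, -1], so split the integral there.
∫[-4,-3] (-2*t^2 + 8*t + 42) dt = -32/3; the area of that piece is 32/3.
∫[-3,-1] (-2*t^2 + 8*t + 42) dt = 104/3.
Total area = 32/3 + 104/3 = 136/3.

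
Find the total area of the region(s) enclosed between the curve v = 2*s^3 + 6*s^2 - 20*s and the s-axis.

407/2

The curve meets the s-axis where 2*s^3 + 6*s^2 - 20*s = 0, i.e. 2*s*(s - 2)*(s + 5) = 0, at s = -5, 0, 2.
On [-5, 0] the curve lies above the axis; ∫[-5,0] (2*s^3 + 6*s^2 - 20*s) ds = 375/2, giving area 375/2.
On [0, 2] the curve lies below the axis; ∫[0,2] (2*s^3 + 6*s^2 - 20*s) ds = -16, giving area 16.
Total area = 375/2 + 16 = 407/2.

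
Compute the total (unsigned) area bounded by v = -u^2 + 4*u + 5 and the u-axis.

The curve meets the u-axis where -u^2 + 4*u + 5 = 0, i.e. -(u - 5)*(u + 1) = 0, at u = -1, 5.
On [-1, 5] the curve lies above the axis; ∫[-1,5] (-u^2 + 4*u + 5) du = 36, giving area 36.

36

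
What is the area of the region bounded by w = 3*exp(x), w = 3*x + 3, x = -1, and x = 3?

On [-1, 3], (3*exp(x)) - (3*x + 3) = -3*x + 3*exp(x) - 3 is ≥ 0 throughout, so the area is a single integral of |-3*x + 3*exp(x) - 3|.
∫[-1,3] (-3*x + 3*exp(x) - 3) dx = -24 - 3*exp(-1) + 3*exp(3).

-24 - 3*exp(-1) + 3*exp(3)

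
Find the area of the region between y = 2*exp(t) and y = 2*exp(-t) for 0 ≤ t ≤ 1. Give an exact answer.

On [0, 1], (2*exp(t)) - (2*exp(-t)) = 2*exp(t) - 2*exp(-t) is ≥ 0 throughout, so the area is a single integral of |2*exp(t) - 2*exp(-t)|.
∫[0,1] (2*exp(t) - 2*exp(-t)) dt = -4 + 2*exp(-1) + 2*exp(1).

-4 + 2*exp(-1) + 2*exp(1)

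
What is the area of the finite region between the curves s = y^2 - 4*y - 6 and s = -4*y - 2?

Both boundary curves give s as a function of y, so integrate with respect to y. Setting them equal: y^2 - 4 = 0, i.e. (y - 2)*(y + 2) = 0, so they meet at y = -2, 2.
For y in [-2, 2], s = y^2 - 4*y - 6 is on the left; area = ∫[-2,2] (-(y^2 - 4)) dy = 32/3.

32/3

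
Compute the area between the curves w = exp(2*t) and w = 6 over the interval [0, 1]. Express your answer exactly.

-23/2 + exp(2)/2 + 6*log(6)

The difference (exp(2*t)) - (6) = exp(2*t) - 6 changes sign at t = log(6)/2 inside [0, 1], so split the integral there.
∫[0,log(6)/2] (exp(2*t) - 6) dt = 5/2 - log(216); the area of that piece is -5/2 + log(216).
∫[log(6)/2,1] (exp(2*t) - 6) dt = -9 + exp(2)/2 + 3*log(6).
Total area = (-5/2 + log(216)) + (-9 + exp(2)/2 + 3*log(6)) = -23/2 + exp(2)/2 + 6*log(6).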